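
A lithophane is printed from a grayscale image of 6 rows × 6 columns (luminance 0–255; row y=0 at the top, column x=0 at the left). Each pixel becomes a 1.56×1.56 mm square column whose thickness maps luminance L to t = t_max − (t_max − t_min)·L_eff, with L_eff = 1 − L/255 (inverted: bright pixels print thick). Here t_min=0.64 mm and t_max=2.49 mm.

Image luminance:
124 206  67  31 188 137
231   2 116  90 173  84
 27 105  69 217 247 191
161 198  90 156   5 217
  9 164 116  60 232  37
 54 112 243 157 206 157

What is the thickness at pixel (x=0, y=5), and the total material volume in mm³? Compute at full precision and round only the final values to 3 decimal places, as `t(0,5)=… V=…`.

span = t_max - t_min = 2.49 - 0.64 = 1.850
L(0,5) = 54, L_eff = 1 - 54/255 = 0.788235 (inverted)
t(0,5) = 2.49 - 1.850·0.788235 = 1.032
Σt over all 6·6 pixels = 290627/5100 ≈ 56.9856863
V = pitch²·Σt = 1.56²·290627/5100 = 138.680

t(0,5)=1.032 V=138.680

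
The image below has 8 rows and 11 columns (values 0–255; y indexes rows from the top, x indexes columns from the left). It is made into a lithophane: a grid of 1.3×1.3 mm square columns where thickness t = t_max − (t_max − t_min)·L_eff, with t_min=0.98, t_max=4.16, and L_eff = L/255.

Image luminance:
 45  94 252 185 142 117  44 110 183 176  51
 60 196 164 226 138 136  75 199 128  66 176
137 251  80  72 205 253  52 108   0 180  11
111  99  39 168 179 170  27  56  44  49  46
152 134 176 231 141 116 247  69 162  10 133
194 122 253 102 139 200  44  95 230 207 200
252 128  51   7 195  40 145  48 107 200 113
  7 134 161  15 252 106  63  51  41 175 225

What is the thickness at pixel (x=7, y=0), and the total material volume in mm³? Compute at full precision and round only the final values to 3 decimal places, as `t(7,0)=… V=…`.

span = t_max - t_min = 4.16 - 0.98 = 3.180
L(7,0) = 110, L_eff = 110/255 = 0.431373
t(7,0) = 4.16 - 3.180·0.431373 = 2.788
Σt over all 8·11 pixels = 963671/4250 ≈ 226.7461176
V = pitch²·Σt = 1.3²·963671/4250 = 383.201

t(7,0)=2.788 V=383.201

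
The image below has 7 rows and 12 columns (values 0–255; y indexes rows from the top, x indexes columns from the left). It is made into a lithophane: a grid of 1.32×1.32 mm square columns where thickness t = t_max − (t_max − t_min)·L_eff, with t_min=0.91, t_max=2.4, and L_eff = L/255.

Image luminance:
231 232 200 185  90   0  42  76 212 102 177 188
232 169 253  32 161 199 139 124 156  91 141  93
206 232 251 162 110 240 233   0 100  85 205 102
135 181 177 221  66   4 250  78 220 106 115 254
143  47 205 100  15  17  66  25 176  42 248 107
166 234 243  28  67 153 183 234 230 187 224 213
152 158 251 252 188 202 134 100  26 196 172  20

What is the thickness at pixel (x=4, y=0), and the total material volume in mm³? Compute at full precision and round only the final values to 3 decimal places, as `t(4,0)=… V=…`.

span = t_max - t_min = 2.4 - 0.91 = 1.490
L(4,0) = 90, L_eff = 90/255 = 0.352941
t(4,0) = 2.4 - 1.490·0.352941 = 1.874
Σt over all 7·12 pixels = 547327/4250 ≈ 128.7828235
V = pitch²·Σt = 1.32²·547327/4250 = 224.391

t(4,0)=1.874 V=224.391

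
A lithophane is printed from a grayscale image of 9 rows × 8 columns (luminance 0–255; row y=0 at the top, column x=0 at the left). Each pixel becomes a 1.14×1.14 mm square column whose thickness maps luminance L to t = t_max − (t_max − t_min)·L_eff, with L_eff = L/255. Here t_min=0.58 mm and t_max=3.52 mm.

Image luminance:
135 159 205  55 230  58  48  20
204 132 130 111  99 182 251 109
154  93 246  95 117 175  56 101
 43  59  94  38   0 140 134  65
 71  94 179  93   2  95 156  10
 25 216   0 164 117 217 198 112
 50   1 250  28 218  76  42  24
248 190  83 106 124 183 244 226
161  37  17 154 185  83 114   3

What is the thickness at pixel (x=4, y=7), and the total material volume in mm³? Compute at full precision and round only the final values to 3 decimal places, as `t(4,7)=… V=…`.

span = t_max - t_min = 3.52 - 0.58 = 2.940
L(4,7) = 124, L_eff = 124/255 = 0.486275
t(4,7) = 3.52 - 2.940·0.486275 = 2.090
Σt over all 9·8 pixels = 334377/2125 ≈ 157.3538824
V = pitch²·Σt = 1.14²·334377/2125 = 204.497

t(4,7)=2.090 V=204.497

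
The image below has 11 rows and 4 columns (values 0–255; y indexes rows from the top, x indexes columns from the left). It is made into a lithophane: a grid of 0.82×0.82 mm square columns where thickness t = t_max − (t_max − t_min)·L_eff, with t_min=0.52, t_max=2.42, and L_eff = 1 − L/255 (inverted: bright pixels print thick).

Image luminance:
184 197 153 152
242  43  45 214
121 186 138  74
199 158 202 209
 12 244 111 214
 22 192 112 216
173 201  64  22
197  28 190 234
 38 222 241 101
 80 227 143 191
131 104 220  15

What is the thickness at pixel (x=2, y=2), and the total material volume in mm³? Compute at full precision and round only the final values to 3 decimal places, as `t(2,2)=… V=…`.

span = t_max - t_min = 2.42 - 0.52 = 1.900
L(2,2) = 138, L_eff = 1 - 138/255 = 0.458824 (inverted)
t(2,2) = 2.42 - 1.900·0.458824 = 1.548
Σt over all 11·4 pixels = 30187/425 ≈ 71.0282353
V = pitch²·Σt = 0.82²·30187/425 = 47.759

t(2,2)=1.548 V=47.759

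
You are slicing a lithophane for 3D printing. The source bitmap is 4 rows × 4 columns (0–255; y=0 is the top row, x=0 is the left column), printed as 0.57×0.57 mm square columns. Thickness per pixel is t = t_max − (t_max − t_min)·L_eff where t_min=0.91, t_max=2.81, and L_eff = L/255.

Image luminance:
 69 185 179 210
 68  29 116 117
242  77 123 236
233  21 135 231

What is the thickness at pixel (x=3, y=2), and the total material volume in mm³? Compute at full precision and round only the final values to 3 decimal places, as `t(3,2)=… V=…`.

t(3,2)=1.052 V=9.110

span = t_max - t_min = 2.81 - 0.91 = 1.900
L(3,2) = 236, L_eff = 236/255 = 0.925490
t(3,2) = 2.81 - 1.900·0.925490 = 1.052
Σt over all 4·4 pixels = 23833/850 ≈ 28.0388235
V = pitch²·Σt = 0.57²·23833/850 = 9.110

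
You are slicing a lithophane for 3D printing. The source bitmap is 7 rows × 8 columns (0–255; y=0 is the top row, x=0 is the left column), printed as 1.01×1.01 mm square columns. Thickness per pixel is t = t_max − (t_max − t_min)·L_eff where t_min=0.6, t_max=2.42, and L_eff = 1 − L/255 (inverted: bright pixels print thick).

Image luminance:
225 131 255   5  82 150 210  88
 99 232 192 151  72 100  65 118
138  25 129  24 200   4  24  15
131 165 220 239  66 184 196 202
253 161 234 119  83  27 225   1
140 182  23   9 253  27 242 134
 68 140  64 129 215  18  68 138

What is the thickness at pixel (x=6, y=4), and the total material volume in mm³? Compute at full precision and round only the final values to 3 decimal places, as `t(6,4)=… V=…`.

t(6,4)=2.206 V=85.896

span = t_max - t_min = 2.42 - 0.6 = 1.820
L(6,4) = 225, L_eff = 1 - 225/255 = 0.117647 (inverted)
t(6,4) = 2.42 - 1.820·0.117647 = 2.206
Σt over all 7·8 pixels = 107359/1275 ≈ 84.2031373
V = pitch²·Σt = 1.01²·107359/1275 = 85.896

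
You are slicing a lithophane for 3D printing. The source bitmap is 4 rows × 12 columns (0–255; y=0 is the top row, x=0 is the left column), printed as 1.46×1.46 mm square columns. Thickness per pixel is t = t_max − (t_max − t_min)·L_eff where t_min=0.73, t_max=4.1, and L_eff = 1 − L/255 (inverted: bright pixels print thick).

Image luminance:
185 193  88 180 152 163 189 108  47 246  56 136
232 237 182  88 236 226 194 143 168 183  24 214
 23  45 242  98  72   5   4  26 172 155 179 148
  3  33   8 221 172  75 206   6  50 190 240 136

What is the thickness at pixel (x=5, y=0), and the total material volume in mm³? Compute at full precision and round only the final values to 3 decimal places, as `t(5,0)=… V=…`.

span = t_max - t_min = 4.1 - 0.73 = 3.370
L(5,0) = 163, L_eff = 1 - 163/255 = 0.360784 (inverted)
t(5,0) = 4.1 - 3.370·0.360784 = 2.884
Σt over all 4·12 pixels = 3043243/25500 ≈ 119.3428627
V = pitch²·Σt = 1.46²·3043243/25500 = 254.391

t(5,0)=2.884 V=254.391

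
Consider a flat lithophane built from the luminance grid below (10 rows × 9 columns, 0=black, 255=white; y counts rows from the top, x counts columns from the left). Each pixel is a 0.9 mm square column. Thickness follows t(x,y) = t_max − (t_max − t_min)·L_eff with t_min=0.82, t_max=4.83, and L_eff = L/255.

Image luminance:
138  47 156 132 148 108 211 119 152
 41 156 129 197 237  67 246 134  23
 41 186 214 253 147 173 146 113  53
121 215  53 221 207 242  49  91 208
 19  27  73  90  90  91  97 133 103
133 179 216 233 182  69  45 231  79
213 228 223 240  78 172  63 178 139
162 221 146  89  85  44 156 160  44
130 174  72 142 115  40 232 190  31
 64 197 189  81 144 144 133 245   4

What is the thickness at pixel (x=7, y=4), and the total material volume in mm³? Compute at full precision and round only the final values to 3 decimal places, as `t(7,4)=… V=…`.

span = t_max - t_min = 4.83 - 0.82 = 4.010
L(7,4) = 133, L_eff = 133/255 = 0.521569
t(7,4) = 4.83 - 4.010·0.521569 = 2.739
Σt over all 10·9 pixels = 3089909/12750 ≈ 242.3458039
V = pitch²·Σt = 0.9²·3089909/12750 = 196.300

t(7,4)=2.739 V=196.300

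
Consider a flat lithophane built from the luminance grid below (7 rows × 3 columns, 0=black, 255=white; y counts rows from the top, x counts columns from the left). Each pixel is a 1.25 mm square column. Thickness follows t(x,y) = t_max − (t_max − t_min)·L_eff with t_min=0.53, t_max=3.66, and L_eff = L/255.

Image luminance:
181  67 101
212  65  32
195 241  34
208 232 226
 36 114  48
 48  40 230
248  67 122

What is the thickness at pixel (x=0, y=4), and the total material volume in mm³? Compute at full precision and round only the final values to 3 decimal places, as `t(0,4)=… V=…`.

t(0,4)=3.218 V=67.409

span = t_max - t_min = 3.66 - 0.53 = 3.130
L(0,4) = 36, L_eff = 36/255 = 0.141176
t(0,4) = 3.66 - 3.130·0.141176 = 3.218
Σt over all 7·3 pixels = 1100119/25500 ≈ 43.1419216
V = pitch²·Σt = 1.25²·1100119/25500 = 67.409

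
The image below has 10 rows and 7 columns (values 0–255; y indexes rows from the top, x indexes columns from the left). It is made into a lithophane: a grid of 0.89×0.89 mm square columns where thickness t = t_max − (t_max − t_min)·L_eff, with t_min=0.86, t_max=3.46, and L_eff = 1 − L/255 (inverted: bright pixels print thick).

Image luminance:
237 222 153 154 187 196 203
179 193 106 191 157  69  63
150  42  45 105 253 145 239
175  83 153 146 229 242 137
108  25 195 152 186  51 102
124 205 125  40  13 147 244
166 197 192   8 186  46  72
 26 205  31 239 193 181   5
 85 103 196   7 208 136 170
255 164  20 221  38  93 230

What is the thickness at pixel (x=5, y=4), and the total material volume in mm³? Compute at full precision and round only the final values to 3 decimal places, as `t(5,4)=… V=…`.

span = t_max - t_min = 3.46 - 0.86 = 2.600
L(5,4) = 51, L_eff = 1 - 51/255 = 0.800000 (inverted)
t(5,4) = 3.46 - 2.600·0.800000 = 1.380
Σt over all 10·7 pixels = 204727/1275 ≈ 160.5701961
V = pitch²·Σt = 0.89²·204727/1275 = 127.188

t(5,4)=1.380 V=127.188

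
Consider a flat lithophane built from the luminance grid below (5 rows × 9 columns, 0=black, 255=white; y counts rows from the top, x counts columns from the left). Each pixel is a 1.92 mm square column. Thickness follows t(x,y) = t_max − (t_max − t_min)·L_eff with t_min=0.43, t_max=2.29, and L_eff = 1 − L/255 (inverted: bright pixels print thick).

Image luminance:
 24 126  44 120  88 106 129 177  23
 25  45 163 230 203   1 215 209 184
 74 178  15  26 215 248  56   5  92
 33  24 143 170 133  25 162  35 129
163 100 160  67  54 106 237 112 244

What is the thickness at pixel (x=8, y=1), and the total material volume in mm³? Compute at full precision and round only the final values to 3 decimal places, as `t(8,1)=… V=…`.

span = t_max - t_min = 2.29 - 0.43 = 1.860
L(8,1) = 184, L_eff = 1 - 184/255 = 0.278431 (inverted)
t(8,1) = 2.29 - 1.860·0.278431 = 1.772
Σt over all 5·9 pixels = 481791/8500 ≈ 56.6812941
V = pitch²·Σt = 1.92²·481791/8500 = 208.950

t(8,1)=1.772 V=208.950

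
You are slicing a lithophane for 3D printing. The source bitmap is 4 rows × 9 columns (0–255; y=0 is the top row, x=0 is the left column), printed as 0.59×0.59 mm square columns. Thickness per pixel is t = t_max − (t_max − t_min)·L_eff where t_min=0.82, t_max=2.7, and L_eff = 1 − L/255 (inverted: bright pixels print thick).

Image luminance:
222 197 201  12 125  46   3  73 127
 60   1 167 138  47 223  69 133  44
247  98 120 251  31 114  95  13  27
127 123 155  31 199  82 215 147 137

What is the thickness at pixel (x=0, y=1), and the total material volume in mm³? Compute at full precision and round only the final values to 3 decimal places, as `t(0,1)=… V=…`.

span = t_max - t_min = 2.7 - 0.82 = 1.880
L(0,1) = 60, L_eff = 1 - 60/255 = 0.764706 (inverted)
t(0,1) = 2.7 - 1.880·0.764706 = 1.262
Σt over all 4·9 pixels = 76178/1275 ≈ 59.7474510
V = pitch²·Σt = 0.59²·76178/1275 = 20.798

t(0,1)=1.262 V=20.798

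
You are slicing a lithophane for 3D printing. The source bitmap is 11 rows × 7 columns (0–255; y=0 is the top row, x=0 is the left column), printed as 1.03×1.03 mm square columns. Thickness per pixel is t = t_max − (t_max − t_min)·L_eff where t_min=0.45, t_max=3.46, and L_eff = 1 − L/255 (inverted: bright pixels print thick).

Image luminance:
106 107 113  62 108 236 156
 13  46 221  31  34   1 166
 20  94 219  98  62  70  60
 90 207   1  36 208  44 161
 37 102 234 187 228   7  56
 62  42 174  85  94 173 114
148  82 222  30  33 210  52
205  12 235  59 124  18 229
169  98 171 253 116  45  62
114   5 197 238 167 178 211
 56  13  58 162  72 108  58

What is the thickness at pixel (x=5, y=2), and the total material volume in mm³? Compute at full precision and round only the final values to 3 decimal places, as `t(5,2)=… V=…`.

span = t_max - t_min = 3.46 - 0.45 = 3.010
L(5,2) = 70, L_eff = 1 - 70/255 = 0.725490 (inverted)
t(5,2) = 3.46 - 3.010·0.725490 = 1.276
Σt over all 11·7 pixels = 69293/510 ≈ 135.8686275
V = pitch²·Σt = 1.03²·69293/510 = 144.143

t(5,2)=1.276 V=144.143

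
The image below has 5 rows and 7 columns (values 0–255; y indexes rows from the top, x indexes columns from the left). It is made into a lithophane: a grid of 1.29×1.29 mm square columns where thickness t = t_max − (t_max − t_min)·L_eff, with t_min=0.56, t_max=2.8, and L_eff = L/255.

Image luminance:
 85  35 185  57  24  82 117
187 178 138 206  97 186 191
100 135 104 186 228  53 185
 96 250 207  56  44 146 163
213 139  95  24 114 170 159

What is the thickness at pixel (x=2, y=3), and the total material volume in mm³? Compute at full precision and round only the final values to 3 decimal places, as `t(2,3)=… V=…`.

t(2,3)=0.982 V=95.327

span = t_max - t_min = 2.8 - 0.56 = 2.240
L(2,3) = 207, L_eff = 207/255 = 0.811765
t(2,3) = 2.8 - 2.240·0.811765 = 0.982
Σt over all 5·7 pixels = 24346/425 ≈ 57.2847059
V = pitch²·Σt = 1.29²·24346/425 = 95.327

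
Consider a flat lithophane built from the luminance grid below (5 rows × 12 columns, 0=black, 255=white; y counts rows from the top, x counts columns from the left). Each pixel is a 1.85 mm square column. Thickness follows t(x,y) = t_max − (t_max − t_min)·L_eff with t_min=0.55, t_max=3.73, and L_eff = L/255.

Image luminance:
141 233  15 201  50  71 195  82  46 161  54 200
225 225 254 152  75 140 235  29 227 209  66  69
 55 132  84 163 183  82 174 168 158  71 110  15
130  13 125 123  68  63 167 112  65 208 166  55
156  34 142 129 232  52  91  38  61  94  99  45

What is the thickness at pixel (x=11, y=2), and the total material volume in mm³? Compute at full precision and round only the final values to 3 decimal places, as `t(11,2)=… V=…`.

span = t_max - t_min = 3.73 - 0.55 = 3.180
L(11,2) = 15, L_eff = 15/255 = 0.058824
t(11,2) = 3.73 - 3.180·0.058824 = 3.543
Σt over all 5·12 pixels = 284298/2125 ≈ 133.7872941
V = pitch²·Σt = 1.85²·284298/2125 = 457.887

t(11,2)=3.543 V=457.887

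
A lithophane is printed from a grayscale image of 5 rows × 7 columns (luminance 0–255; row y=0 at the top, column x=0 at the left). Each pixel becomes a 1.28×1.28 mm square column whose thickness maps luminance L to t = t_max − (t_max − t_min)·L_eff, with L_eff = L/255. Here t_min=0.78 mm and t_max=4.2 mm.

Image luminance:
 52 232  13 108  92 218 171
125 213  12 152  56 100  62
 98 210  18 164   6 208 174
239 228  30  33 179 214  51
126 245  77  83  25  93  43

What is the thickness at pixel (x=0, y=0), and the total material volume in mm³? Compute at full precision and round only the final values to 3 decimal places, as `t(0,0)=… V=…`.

t(0,0)=3.503 V=149.653

span = t_max - t_min = 4.2 - 0.78 = 3.420
L(0,0) = 52, L_eff = 52/255 = 0.203922
t(0,0) = 4.2 - 3.420·0.203922 = 3.503
Σt over all 5·7 pixels = 7764/85 ≈ 91.3411765
V = pitch²·Σt = 1.28²·7764/85 = 149.653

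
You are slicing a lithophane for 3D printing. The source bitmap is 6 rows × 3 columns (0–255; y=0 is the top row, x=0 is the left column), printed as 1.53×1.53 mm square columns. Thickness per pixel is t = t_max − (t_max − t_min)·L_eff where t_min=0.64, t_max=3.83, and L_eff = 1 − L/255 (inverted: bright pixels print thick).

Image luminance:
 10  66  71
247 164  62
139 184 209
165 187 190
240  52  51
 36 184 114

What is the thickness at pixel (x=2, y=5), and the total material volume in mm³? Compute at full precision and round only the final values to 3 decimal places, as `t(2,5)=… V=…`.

t(2,5)=2.066 V=96.400

span = t_max - t_min = 3.83 - 0.64 = 3.190
L(2,5) = 114, L_eff = 1 - 114/255 = 0.552941 (inverted)
t(2,5) = 3.83 - 3.190·0.552941 = 2.066
Σt over all 6·3 pixels = 1050109/25500 ≈ 41.1807451
V = pitch²·Σt = 1.53²·1050109/25500 = 96.400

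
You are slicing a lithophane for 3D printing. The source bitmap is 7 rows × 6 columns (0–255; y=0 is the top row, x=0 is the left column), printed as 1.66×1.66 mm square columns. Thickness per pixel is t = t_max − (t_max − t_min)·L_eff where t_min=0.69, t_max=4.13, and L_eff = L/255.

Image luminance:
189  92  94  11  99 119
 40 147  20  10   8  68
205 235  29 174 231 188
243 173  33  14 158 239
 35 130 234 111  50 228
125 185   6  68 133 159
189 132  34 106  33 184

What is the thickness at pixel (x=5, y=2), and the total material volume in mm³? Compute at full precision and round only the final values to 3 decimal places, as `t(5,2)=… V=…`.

t(5,2)=1.594 V=293.568

span = t_max - t_min = 4.13 - 0.69 = 3.440
L(5,2) = 188, L_eff = 188/255 = 0.737255
t(5,2) = 4.13 - 3.440·0.737255 = 1.594
Σt over all 7·6 pixels = 1358323/12750 ≈ 106.5351373
V = pitch²·Σt = 1.66²·1358323/12750 = 293.568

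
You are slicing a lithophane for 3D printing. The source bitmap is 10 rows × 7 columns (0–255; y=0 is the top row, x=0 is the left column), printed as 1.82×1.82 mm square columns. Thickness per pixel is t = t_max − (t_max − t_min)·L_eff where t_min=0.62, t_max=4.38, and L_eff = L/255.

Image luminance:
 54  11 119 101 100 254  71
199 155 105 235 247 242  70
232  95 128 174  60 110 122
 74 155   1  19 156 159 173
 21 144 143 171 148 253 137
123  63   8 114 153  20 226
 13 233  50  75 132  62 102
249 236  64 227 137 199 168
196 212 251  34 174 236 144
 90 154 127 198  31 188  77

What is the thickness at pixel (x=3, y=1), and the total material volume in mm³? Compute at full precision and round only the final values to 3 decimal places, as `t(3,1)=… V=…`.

span = t_max - t_min = 4.38 - 0.62 = 3.760
L(3,1) = 235, L_eff = 235/255 = 0.921569
t(3,1) = 4.38 - 3.760·0.921569 = 0.915
Σt over all 10·7 pixels = 1070599/6375 ≈ 167.9370980
V = pitch²·Σt = 1.82²·1070599/6375 = 556.275

t(3,1)=0.915 V=556.275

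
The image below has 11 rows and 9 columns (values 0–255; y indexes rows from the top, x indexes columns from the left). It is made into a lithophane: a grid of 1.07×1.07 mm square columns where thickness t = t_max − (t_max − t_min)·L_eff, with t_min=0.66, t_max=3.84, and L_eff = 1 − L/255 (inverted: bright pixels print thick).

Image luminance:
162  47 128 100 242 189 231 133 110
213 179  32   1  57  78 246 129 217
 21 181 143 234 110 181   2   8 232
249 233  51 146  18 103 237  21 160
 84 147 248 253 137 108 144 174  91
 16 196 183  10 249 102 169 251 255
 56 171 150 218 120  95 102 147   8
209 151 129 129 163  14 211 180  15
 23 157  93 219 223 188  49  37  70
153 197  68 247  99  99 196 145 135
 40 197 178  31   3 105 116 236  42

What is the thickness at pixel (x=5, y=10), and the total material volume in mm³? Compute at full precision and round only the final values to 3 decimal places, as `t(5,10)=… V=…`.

t(5,10)=1.969 V=264.057

span = t_max - t_min = 3.84 - 0.66 = 3.180
L(5,10) = 105, L_eff = 1 - 105/255 = 0.588235 (inverted)
t(5,10) = 3.84 - 3.180·0.588235 = 1.969
Σt over all 11·9 pixels = 98021/425 ≈ 230.6376471
V = pitch²·Σt = 1.07²·98021/425 = 264.057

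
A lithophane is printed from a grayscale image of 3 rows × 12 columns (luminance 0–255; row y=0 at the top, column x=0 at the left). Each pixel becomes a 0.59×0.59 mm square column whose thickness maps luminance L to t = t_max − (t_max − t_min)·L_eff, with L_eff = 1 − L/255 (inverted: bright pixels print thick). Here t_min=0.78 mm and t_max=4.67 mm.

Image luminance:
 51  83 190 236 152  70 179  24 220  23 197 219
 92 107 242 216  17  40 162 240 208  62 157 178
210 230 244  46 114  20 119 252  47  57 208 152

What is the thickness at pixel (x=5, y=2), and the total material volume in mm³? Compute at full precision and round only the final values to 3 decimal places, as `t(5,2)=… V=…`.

span = t_max - t_min = 4.67 - 0.78 = 3.890
L(5,2) = 20, L_eff = 1 - 20/255 = 0.921569 (inverted)
t(5,2) = 4.67 - 3.890·0.921569 = 1.085
Σt over all 3·12 pixels = 223828/2125 ≈ 105.3308235
V = pitch²·Σt = 0.59²·223828/2125 = 36.666

t(5,2)=1.085 V=36.666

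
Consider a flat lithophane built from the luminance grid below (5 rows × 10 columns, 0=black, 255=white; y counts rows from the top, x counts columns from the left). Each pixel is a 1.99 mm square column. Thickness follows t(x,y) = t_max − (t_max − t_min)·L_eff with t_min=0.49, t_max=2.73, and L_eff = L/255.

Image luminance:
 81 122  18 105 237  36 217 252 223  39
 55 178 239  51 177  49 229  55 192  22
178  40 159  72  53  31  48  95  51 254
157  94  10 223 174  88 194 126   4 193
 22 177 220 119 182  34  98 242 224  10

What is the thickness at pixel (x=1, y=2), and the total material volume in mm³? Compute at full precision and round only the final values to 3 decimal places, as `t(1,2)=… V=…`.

span = t_max - t_min = 2.73 - 0.49 = 2.240
L(1,2) = 40, L_eff = 40/255 = 0.156863
t(1,2) = 2.73 - 2.240·0.156863 = 2.379
Σt over all 5·10 pixels = 1051687/12750 ≈ 82.4852549
V = pitch²·Σt = 1.99²·1051687/12750 = 326.650

t(1,2)=2.379 V=326.650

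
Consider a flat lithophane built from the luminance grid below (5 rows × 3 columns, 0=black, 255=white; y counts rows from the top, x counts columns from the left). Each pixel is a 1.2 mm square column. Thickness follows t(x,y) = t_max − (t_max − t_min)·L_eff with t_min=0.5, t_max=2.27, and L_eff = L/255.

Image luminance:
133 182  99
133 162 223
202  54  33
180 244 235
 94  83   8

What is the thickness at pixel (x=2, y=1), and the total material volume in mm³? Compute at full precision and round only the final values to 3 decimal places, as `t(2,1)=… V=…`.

t(2,1)=0.722 V=28.392

span = t_max - t_min = 2.27 - 0.5 = 1.770
L(2,1) = 223, L_eff = 223/255 = 0.874510
t(2,1) = 2.27 - 1.770·0.874510 = 0.722
Σt over all 5·3 pixels = 16759/850 ≈ 19.7164706
V = pitch²·Σt = 1.2²·16759/850 = 28.392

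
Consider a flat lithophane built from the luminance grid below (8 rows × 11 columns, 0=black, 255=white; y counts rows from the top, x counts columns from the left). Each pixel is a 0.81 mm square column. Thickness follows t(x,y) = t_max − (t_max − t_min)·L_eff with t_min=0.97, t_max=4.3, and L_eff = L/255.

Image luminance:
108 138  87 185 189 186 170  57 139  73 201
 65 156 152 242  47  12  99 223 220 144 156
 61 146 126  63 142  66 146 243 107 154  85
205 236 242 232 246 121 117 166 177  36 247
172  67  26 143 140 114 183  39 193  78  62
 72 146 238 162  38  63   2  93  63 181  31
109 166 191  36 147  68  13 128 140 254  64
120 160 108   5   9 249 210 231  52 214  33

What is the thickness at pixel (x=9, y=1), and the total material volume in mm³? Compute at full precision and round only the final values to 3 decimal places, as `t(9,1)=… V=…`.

t(9,1)=2.420 V=150.371

span = t_max - t_min = 4.3 - 0.97 = 3.330
L(9,1) = 144, L_eff = 144/255 = 0.564706
t(9,1) = 4.3 - 3.330·0.564706 = 2.420
Σt over all 8·11 pixels = 974057/4250 ≈ 229.1898824
V = pitch²·Σt = 0.81²·974057/4250 = 150.371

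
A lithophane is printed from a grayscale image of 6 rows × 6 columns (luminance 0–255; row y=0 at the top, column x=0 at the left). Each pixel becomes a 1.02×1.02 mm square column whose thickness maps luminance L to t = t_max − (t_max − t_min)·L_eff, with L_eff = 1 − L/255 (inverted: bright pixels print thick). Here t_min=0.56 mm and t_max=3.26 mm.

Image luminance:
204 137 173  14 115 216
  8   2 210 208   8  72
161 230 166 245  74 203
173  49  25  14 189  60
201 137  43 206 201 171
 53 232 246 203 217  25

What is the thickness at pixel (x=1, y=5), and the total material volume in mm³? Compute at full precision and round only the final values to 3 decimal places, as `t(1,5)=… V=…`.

t(1,5)=3.016 V=74.854

span = t_max - t_min = 3.26 - 0.56 = 2.700
L(1,5) = 232, L_eff = 1 - 232/255 = 0.090196 (inverted)
t(1,5) = 3.26 - 2.700·0.090196 = 3.016
Σt over all 6·6 pixels = 12231/170 ≈ 71.9470588
V = pitch²·Σt = 1.02²·12231/170 = 74.854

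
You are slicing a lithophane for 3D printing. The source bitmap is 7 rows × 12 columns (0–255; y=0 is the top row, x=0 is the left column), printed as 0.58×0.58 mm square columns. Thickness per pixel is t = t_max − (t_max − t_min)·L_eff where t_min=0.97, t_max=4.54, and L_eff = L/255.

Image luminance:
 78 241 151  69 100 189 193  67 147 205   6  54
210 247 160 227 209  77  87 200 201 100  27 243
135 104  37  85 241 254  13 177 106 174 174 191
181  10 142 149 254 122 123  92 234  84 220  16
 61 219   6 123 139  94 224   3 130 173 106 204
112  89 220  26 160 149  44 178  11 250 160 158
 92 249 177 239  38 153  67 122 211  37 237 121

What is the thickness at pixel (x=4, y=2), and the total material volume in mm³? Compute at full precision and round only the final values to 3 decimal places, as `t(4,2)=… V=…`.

span = t_max - t_min = 4.54 - 0.97 = 3.570
L(4,2) = 241, L_eff = 241/255 = 0.945098
t(4,2) = 4.54 - 3.570·0.945098 = 1.166
Σt over all 7·12 pixels = 219.128
V = pitch²·Σt = 0.58²·219.128 = 73.715

t(4,2)=1.166 V=73.715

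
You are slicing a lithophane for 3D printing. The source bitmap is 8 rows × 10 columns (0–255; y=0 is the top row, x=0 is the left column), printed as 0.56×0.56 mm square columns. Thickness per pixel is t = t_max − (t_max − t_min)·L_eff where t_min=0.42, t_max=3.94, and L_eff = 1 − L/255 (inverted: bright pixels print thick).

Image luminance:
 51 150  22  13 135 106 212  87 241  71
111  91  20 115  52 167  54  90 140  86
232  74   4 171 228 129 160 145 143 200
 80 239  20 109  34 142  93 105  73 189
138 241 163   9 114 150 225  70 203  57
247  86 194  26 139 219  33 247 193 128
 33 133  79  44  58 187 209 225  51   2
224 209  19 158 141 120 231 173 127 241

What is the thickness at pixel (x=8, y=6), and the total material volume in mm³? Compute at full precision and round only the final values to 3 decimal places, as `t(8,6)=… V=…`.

t(8,6)=1.124 V=54.389

span = t_max - t_min = 3.94 - 0.42 = 3.520
L(8,6) = 51, L_eff = 1 - 51/255 = 0.800000 (inverted)
t(8,6) = 3.94 - 3.520·0.800000 = 1.124
Σt over all 8·10 pixels = 221128/1275 ≈ 173.4337255
V = pitch²·Σt = 0.56²·221128/1275 = 54.389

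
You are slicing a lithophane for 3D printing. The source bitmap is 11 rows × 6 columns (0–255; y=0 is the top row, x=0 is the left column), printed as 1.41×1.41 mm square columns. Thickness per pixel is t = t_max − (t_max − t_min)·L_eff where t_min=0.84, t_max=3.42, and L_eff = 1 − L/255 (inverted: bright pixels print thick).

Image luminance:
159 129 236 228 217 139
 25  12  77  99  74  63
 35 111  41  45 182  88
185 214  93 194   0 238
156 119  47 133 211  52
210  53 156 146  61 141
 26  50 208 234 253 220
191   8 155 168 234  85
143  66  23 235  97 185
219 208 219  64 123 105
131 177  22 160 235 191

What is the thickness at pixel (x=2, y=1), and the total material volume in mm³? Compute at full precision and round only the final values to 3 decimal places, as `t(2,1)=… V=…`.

t(2,1)=1.619 V=287.312

span = t_max - t_min = 3.42 - 0.84 = 2.580
L(2,1) = 77, L_eff = 1 - 77/255 = 0.698039 (inverted)
t(2,1) = 3.42 - 2.580·0.698039 = 1.619
Σt over all 11·6 pixels = 307096/2125 ≈ 144.5157647
V = pitch²·Σt = 1.41²·307096/2125 = 287.312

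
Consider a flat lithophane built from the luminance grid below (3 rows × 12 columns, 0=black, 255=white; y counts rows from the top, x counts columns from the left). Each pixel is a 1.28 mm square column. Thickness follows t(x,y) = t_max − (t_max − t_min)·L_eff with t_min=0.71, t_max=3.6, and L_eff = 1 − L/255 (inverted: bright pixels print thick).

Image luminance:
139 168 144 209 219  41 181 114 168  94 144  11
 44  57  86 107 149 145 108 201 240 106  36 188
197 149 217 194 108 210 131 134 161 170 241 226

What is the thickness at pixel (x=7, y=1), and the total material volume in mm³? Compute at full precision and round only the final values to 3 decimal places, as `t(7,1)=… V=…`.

t(7,1)=2.988 V=139.121

span = t_max - t_min = 3.6 - 0.71 = 2.890
L(7,1) = 201, L_eff = 1 - 201/255 = 0.211765 (inverted)
t(7,1) = 3.6 - 2.890·0.211765 = 2.988
Σt over all 3·12 pixels = 127369/1500 ≈ 84.9126667
V = pitch²·Σt = 1.28²·127369/1500 = 139.121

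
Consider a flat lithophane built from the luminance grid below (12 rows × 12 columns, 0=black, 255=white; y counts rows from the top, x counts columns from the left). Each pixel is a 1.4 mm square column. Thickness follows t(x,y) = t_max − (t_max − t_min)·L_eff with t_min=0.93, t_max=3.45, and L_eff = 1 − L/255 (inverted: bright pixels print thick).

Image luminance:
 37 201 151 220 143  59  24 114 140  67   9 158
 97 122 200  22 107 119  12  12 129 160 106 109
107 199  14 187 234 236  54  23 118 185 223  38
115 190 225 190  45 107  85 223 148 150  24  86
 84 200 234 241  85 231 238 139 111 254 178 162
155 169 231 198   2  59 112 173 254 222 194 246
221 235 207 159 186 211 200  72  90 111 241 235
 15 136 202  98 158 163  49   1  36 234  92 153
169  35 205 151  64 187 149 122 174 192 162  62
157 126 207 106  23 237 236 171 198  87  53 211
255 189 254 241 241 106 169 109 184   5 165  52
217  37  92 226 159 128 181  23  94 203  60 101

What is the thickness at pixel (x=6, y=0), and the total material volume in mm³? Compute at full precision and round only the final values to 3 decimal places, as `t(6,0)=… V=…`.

span = t_max - t_min = 3.45 - 0.93 = 2.520
L(6,0) = 24, L_eff = 1 - 24/255 = 0.905882 (inverted)
t(6,0) = 3.45 - 2.520·0.905882 = 1.167
Σt over all 12·12 pixels = 712476/2125 ≈ 335.2828235
V = pitch²·Σt = 1.4²·712476/2125 = 657.154

t(6,0)=1.167 V=657.154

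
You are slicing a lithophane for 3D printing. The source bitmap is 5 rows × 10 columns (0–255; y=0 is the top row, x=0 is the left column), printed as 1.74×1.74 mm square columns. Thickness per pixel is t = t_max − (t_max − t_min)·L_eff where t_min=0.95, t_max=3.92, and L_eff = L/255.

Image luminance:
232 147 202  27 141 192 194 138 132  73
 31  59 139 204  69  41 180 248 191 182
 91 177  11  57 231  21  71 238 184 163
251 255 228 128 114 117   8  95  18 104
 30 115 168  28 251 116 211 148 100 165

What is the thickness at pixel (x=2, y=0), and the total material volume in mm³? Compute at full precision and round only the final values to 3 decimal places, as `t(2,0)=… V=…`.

span = t_max - t_min = 3.92 - 0.95 = 2.970
L(2,0) = 202, L_eff = 202/255 = 0.792157
t(2,0) = 3.92 - 2.970·0.792157 = 1.567
Σt over all 5·10 pixels = 250279/2125 ≈ 117.7783529
V = pitch²·Σt = 1.74²·250279/2125 = 356.586

t(2,0)=1.567 V=356.586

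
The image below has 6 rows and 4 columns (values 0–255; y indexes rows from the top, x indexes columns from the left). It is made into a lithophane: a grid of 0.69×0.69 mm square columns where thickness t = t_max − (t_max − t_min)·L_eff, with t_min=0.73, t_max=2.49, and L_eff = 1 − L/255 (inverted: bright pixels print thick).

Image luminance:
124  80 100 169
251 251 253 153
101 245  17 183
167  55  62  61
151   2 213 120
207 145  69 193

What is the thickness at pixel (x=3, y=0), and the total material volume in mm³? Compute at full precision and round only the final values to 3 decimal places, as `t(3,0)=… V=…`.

span = t_max - t_min = 2.49 - 0.73 = 1.760
L(3,0) = 169, L_eff = 1 - 169/255 = 0.337255 (inverted)
t(3,0) = 2.49 - 1.760·0.337255 = 1.896
Σt over all 6·4 pixels = 86686/2125 ≈ 40.7934118
V = pitch²·Σt = 0.69²·86686/2125 = 19.422

t(3,0)=1.896 V=19.422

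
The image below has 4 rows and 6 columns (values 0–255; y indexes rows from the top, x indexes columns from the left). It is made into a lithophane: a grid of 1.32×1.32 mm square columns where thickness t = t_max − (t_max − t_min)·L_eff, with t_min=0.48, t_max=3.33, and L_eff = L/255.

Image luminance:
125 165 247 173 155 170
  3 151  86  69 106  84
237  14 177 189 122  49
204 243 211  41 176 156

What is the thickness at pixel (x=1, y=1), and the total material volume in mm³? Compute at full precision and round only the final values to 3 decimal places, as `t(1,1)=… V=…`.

span = t_max - t_min = 3.33 - 0.48 = 2.850
L(1,1) = 151, L_eff = 151/255 = 0.592157
t(1,1) = 3.33 - 2.850·0.592157 = 1.642
Σt over all 4·6 pixels = 72157/1700 ≈ 42.4452941
V = pitch²·Σt = 1.32²·72157/1700 = 73.957

t(1,1)=1.642 V=73.957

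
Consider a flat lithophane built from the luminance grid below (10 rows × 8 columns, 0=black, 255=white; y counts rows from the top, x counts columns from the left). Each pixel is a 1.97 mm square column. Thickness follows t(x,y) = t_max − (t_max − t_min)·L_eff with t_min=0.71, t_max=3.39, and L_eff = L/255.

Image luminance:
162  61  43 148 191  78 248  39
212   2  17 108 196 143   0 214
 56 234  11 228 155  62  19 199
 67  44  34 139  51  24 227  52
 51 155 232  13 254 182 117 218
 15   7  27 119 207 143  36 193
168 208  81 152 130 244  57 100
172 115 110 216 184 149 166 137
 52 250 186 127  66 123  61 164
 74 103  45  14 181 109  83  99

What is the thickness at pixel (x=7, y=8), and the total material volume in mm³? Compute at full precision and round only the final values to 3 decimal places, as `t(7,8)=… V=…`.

t(7,8)=1.666 V=662.612

span = t_max - t_min = 3.39 - 0.71 = 2.680
L(7,8) = 164, L_eff = 164/255 = 0.643137
t(7,8) = 3.39 - 2.680·0.643137 = 1.666
Σt over all 10·8 pixels = 1088447/6375 ≈ 170.7367843
V = pitch²·Σt = 1.97²·1088447/6375 = 662.612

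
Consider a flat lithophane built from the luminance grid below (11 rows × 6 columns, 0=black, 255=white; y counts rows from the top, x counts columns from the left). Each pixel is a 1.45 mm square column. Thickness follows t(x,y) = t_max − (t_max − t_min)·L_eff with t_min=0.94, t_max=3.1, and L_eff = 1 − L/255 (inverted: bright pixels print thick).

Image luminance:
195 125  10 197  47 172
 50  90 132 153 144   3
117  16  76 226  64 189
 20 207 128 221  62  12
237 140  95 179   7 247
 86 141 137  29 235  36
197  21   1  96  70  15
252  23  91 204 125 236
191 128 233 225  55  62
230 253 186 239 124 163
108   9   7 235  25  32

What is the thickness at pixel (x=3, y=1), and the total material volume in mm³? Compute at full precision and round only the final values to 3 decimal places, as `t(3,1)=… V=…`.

t(3,1)=2.236 V=274.001

span = t_max - t_min = 3.1 - 0.94 = 2.160
L(3,1) = 153, L_eff = 1 - 153/255 = 0.400000 (inverted)
t(3,1) = 3.1 - 2.160·0.400000 = 2.236
Σt over all 11·6 pixels = 276933/2125 ≈ 130.3214118
V = pitch²·Σt = 1.45²·276933/2125 = 274.001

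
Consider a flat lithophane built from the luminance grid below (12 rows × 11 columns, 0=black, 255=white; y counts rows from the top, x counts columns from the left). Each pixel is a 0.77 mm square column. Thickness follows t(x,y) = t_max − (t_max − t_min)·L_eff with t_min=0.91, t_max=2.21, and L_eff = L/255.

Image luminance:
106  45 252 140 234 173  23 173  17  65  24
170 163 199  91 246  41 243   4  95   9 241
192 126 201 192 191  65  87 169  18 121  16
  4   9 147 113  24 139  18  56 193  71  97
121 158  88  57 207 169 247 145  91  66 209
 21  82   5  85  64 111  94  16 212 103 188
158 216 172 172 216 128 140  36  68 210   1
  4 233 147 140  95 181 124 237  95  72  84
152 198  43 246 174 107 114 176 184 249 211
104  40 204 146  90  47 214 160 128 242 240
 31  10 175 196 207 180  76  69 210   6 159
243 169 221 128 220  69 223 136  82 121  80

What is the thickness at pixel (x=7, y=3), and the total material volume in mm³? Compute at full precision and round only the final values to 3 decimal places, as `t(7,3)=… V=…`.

span = t_max - t_min = 2.21 - 0.91 = 1.300
L(7,3) = 56, L_eff = 56/255 = 0.219608
t(7,3) = 2.21 - 1.300·0.219608 = 1.925
Σt over all 12·11 pixels = 523523/2550 ≈ 205.3031373
V = pitch²·Σt = 0.77²·523523/2550 = 121.724

t(7,3)=1.925 V=121.724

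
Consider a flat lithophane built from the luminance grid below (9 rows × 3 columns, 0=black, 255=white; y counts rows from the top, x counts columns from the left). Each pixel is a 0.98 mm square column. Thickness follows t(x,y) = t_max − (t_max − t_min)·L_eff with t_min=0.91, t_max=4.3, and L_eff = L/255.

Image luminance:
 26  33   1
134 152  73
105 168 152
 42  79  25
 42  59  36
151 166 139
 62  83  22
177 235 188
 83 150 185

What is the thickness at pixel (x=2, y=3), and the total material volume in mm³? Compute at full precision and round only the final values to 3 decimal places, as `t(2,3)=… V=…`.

span = t_max - t_min = 4.3 - 0.91 = 3.390
L(2,3) = 25, L_eff = 25/255 = 0.098039
t(2,3) = 4.3 - 3.390·0.098039 = 3.968
Σt over all 9·3 pixels = 337033/4250 ≈ 79.3018824
V = pitch²·Σt = 0.98²·337033/4250 = 76.162

t(2,3)=3.968 V=76.162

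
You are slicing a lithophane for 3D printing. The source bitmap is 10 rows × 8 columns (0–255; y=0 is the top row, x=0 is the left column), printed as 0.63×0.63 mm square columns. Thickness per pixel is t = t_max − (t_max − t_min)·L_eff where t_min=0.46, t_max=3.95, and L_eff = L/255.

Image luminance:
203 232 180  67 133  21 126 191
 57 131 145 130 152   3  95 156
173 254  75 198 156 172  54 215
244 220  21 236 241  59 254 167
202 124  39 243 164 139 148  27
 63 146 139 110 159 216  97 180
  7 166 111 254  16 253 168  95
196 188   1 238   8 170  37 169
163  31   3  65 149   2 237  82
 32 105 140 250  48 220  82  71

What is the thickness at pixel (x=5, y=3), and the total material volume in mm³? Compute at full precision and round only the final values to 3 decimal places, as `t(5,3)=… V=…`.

span = t_max - t_min = 3.95 - 0.46 = 3.490
L(5,3) = 59, L_eff = 59/255 = 0.231373
t(5,3) = 3.95 - 3.490·0.231373 = 3.143
Σt over all 10·8 pixels = 2159407/12750 ≈ 169.3652549
V = pitch²·Σt = 0.63²·2159407/12750 = 67.221

t(5,3)=3.143 V=67.221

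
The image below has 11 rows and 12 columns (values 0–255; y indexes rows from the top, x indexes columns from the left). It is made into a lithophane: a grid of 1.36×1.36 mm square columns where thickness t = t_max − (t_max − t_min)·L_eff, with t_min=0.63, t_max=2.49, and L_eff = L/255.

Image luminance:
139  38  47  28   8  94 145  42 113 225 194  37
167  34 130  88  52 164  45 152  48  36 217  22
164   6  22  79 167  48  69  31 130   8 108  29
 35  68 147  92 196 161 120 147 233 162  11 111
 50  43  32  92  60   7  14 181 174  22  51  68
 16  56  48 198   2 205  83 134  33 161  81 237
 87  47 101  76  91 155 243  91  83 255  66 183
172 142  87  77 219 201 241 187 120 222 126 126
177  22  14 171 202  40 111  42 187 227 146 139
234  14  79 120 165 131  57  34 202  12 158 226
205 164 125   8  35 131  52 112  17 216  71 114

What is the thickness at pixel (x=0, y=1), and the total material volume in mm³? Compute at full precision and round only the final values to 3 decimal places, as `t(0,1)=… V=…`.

span = t_max - t_min = 2.49 - 0.63 = 1.860
L(0,1) = 167, L_eff = 167/255 = 0.654902
t(0,1) = 2.49 - 1.860·0.654902 = 1.272
Σt over all 11·12 pixels = 38249/170 ≈ 224.9941176
V = pitch²·Σt = 1.36²·38249/170 = 416.149

t(0,1)=1.272 V=416.149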